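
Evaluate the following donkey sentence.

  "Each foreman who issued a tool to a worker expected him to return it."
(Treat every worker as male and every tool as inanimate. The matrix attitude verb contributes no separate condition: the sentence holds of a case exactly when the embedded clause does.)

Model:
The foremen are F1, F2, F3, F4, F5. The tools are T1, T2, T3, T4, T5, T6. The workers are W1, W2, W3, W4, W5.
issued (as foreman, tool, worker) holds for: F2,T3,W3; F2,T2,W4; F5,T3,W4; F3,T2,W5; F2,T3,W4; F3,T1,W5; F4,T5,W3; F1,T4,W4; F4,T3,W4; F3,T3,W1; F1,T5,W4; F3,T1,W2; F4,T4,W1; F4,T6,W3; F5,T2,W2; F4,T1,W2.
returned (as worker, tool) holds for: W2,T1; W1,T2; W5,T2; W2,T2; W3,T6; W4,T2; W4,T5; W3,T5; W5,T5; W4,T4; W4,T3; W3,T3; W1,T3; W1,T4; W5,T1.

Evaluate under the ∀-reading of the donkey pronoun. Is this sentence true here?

True

"him" takes "a worker" as antecedent and "it" takes "a tool"; both are donkey pronouns co-varying with the restrictor.
Strong reading: for every (f,t,w) with issued(f,t,w), returned(w,t).
Restrictor triples: (F1,T4,W4)→returned(W4,T4) ✓  (F1,T5,W4)→returned(W4,T5) ✓  (F2,T2,W4)→returned(W4,T2) ✓  (F2,T3,W3)→returned(W3,T3) ✓  (F2,T3,W4)→returned(W4,T3) ✓  (F3,T1,W2)→returned(W2,T1) ✓  (F3,T1,W5)→returned(W5,T1) ✓  (F3,T2,W5)→returned(W5,T2) ✓  (F3,T3,W1)→returned(W1,T3) ✓  (F4,T1,W2)→returned(W2,T1) ✓  (F4,T3,W4)→returned(W4,T3) ✓  (F4,T4,W1)→returned(W1,T4) ✓  (F4,T5,W3)→returned(W3,T5) ✓  (F4,T6,W3)→returned(W3,T6) ✓  (F5,T2,W2)→returned(W2,T2) ✓  (F5,T3,W4)→returned(W4,T3) ✓
Every restrictor triple satisfies the scope.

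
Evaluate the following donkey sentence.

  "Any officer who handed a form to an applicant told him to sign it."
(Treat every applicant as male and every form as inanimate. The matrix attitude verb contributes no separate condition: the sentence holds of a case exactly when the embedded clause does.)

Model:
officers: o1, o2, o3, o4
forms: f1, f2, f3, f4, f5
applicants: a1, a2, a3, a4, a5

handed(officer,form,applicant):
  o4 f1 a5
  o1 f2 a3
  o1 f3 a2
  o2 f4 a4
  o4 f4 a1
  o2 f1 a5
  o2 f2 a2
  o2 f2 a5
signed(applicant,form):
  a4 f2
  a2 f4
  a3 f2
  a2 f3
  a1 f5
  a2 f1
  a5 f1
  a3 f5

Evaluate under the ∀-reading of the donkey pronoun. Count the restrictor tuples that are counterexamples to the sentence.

"him" takes "an applicant" as antecedent and "it" takes "a form"; both are donkey pronouns co-varying with the restrictor.
Strong reading: for every (o,f,a) with handed(o,f,a), signed(a,f).
Restrictor triples: (o1,f2,a3)→signed(a3,f2) ✓  (o1,f3,a2)→signed(a2,f3) ✓  (o2,f1,a5)→signed(a5,f1) ✓  (o2,f2,a2)→signed(a2,f2) ✗  (o2,f2,a5)→signed(a5,f2) ✗  (o2,f4,a4)→signed(a4,f4) ✗  (o4,f1,a5)→signed(a5,f1) ✓  (o4,f4,a1)→signed(a1,f4) ✗
Counterexamples (restrictor triples failing the scope): 4.

4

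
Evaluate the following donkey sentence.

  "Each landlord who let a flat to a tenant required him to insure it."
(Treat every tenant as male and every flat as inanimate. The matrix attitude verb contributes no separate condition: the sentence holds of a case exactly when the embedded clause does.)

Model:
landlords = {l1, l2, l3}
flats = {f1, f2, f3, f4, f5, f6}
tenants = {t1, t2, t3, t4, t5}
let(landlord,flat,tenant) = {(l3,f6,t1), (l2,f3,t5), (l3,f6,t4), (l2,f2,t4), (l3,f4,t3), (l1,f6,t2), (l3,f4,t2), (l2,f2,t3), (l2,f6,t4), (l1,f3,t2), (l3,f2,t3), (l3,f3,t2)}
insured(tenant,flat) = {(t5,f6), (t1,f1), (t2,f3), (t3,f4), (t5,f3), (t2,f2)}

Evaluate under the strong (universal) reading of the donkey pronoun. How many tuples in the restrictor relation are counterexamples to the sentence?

"him" takes "a tenant" as antecedent and "it" takes "a flat"; both are donkey pronouns co-varying with the restrictor.
Strong reading: for every (l,f,t) with let(l,f,t), insured(t,f).
Restrictor triples: (l1,f3,t2)→insured(t2,f3) ✓  (l1,f6,t2)→insured(t2,f6) ✗  (l2,f2,t3)→insured(t3,f2) ✗  (l2,f2,t4)→insured(t4,f2) ✗  (l2,f3,t5)→insured(t5,f3) ✓  (l2,f6,t4)→insured(t4,f6) ✗  (l3,f2,t3)→insured(t3,f2) ✗  (l3,f3,t2)→insured(t2,f3) ✓  (l3,f4,t2)→insured(t2,f4) ✗  (l3,f4,t3)→insured(t3,f4) ✓  (l3,f6,t1)→insured(t1,f6) ✗  (l3,f6,t4)→insured(t4,f6) ✗
Counterexamples (restrictor triples failing the scope): 8.

8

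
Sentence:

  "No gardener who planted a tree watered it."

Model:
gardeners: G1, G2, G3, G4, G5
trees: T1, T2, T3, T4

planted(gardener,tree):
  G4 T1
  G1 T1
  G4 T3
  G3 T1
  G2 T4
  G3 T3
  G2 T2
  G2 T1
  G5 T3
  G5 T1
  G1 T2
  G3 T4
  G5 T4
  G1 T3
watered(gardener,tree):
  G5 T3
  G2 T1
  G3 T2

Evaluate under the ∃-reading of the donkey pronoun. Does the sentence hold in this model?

False

"it" takes "a tree" as antecedent — a donkey pronoun bound across the clause boundary.
Truth condition: for no (g,t) with planted(g,t) does watered(g,t) hold.
Restrictor pairs — does the scope hold? (G1,T1):fails  (G1,T2):fails  (G1,T3):fails  (G2,T1):holds  (G2,T2):fails  (G2,T4):fails  (G3,T1):fails  (G3,T3):fails  (G3,T4):fails  (G4,T1):fails  (G4,T3):fails  (G5,T1):fails  (G5,T3):holds  (G5,T4):fails
Scope holds for 2 pair(s), so the sentence is false.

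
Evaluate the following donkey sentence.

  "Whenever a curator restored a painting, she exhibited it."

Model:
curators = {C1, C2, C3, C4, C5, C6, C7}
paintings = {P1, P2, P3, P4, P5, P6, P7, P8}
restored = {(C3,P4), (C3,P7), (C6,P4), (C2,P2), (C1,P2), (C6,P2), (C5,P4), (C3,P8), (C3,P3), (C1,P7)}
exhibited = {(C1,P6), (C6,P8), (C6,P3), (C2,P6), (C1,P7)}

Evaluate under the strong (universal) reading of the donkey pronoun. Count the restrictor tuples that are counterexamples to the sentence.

"it" takes "a painting" as antecedent — a donkey pronoun bound across the clause boundary.
Strong reading: for every (c,p) with restored(c,p), exhibited(c,p).
Restrictor pairs: (C1,P2) ✗  (C1,P7) ✓  (C2,P2) ✗  (C3,P3) ✗  (C3,P4) ✗  (C3,P7) ✗  (C3,P8) ✗  (C5,P4) ✗  (C6,P2) ✗  (C6,P4) ✗
Counterexamples (restrictor pairs failing the scope): 9.

9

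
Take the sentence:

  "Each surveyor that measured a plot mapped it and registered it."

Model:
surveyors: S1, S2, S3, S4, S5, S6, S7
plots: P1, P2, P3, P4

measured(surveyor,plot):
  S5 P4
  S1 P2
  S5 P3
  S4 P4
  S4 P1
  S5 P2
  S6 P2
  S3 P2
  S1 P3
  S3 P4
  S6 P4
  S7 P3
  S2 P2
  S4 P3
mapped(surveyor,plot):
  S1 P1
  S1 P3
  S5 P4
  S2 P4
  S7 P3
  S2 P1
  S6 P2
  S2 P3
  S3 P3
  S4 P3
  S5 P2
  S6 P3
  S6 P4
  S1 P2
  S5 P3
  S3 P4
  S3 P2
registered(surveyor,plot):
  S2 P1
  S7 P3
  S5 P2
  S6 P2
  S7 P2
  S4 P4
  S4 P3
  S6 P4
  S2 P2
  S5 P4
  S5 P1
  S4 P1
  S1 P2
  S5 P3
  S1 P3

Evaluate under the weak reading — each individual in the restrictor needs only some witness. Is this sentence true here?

"it" takes "a plot" as antecedent — a donkey pronoun bound across the clause boundary.
Weak reading: every surveyor s with some measured-plot has at least one measured-plot p such that mapped(s,p) ∧ registered(s,p).
Per surveyor: S1:✓  S2:✗  S3:✗  S4:✓  S5:✓  S6:✓  S7:✓
S2 has no witness among its measured-plots.

False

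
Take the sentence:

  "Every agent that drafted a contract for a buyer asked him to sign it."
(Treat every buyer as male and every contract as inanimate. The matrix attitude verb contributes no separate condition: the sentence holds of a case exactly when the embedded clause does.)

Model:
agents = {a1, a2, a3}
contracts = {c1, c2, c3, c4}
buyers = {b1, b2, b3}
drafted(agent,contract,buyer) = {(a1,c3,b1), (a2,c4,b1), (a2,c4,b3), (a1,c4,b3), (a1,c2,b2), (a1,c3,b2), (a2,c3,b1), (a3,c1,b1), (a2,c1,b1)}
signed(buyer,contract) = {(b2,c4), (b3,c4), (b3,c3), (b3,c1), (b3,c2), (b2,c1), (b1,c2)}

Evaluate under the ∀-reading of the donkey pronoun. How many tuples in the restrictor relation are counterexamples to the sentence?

7

"him" takes "a buyer" as antecedent and "it" takes "a contract"; both are donkey pronouns co-varying with the restrictor.
Strong reading: for every (a,c,b) with drafted(a,c,b), signed(b,c).
Restrictor triples: (a1,c2,b2)→signed(b2,c2) ✗  (a1,c3,b1)→signed(b1,c3) ✗  (a1,c3,b2)→signed(b2,c3) ✗  (a1,c4,b3)→signed(b3,c4) ✓  (a2,c1,b1)→signed(b1,c1) ✗  (a2,c3,b1)→signed(b1,c3) ✗  (a2,c4,b1)→signed(b1,c4) ✗  (a2,c4,b3)→signed(b3,c4) ✓  (a3,c1,b1)→signed(b1,c1) ✗
Counterexamples (restrictor triples failing the scope): 7.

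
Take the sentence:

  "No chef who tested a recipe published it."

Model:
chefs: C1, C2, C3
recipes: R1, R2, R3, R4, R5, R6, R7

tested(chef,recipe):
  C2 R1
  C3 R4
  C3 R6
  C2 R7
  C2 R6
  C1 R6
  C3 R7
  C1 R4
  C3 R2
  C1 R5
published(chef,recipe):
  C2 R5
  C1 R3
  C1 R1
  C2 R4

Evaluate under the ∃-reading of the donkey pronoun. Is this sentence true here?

True

"it" takes "a recipe" as antecedent — a donkey pronoun bound across the clause boundary.
Truth condition: for no (c,r) with tested(c,r) does published(c,r) hold.
Restrictor pairs — does the scope hold? (C1,R4):fails  (C1,R5):fails  (C1,R6):fails  (C2,R1):fails  (C2,R6):fails  (C2,R7):fails  (C3,R2):fails  (C3,R4):fails  (C3,R6):fails  (C3,R7):fails
Scope holds for no restrictor pair, so the sentence is true.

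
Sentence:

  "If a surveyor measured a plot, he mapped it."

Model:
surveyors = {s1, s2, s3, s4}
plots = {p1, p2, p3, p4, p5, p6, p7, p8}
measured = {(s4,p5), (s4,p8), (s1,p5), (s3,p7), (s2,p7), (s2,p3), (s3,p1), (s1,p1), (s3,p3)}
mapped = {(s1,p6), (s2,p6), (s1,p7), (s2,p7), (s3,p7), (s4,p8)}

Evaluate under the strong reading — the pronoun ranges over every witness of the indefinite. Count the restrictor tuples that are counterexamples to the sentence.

"it" takes "a plot" as antecedent — a donkey pronoun bound across the clause boundary.
Strong reading: for every (s,p) with measured(s,p), mapped(s,p).
Restrictor pairs: (s1,p1) ✗  (s1,p5) ✗  (s2,p3) ✗  (s2,p7) ✓  (s3,p1) ✗  (s3,p3) ✗  (s3,p7) ✓  (s4,p5) ✗  (s4,p8) ✓
Counterexamples (restrictor pairs failing the scope): 6.

6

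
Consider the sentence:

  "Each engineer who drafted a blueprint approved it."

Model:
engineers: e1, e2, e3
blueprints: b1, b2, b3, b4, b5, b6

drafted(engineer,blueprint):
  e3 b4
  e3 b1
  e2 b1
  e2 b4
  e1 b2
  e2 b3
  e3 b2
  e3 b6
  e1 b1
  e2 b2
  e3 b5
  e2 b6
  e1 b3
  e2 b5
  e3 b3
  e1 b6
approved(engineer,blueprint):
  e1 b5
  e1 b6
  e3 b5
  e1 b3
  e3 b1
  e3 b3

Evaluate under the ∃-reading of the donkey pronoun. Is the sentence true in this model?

False

"it" takes "a blueprint" as antecedent — a donkey pronoun bound across the clause boundary.
Weak reading: every engineer e with some drafted-blueprint has at least one drafted-blueprint b such that approved(e,b).
Per engineer: e1:✓  e2:✗  e3:✓
e2 has no witness among its drafted-blueprints.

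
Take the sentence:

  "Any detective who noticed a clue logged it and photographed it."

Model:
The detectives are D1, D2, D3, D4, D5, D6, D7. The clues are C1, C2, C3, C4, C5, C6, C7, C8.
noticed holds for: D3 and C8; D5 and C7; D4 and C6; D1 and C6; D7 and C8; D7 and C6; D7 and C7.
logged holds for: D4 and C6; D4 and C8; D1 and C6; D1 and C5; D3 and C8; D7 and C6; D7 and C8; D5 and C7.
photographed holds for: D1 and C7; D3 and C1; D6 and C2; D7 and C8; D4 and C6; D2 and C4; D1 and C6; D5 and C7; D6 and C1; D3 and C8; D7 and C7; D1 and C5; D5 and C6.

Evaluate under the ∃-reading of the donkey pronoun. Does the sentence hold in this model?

True

"it" takes "a clue" as antecedent — a donkey pronoun bound across the clause boundary.
Weak reading: every detective d with some noticed-clue has at least one noticed-clue c such that logged(d,c) ∧ photographed(d,c).
Per detective: D1:✓  D3:✓  D4:✓  D5:✓  D7:✓
Every detective in the restrictor has a witness.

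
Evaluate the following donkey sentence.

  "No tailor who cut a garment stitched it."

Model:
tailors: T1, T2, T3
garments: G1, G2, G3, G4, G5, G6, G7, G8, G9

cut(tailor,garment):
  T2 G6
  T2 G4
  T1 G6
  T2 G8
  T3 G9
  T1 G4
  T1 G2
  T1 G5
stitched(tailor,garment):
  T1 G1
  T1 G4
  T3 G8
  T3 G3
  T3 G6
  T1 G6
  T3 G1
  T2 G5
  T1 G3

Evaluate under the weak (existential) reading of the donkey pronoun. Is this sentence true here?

False

"it" takes "a garment" as antecedent — a donkey pronoun bound across the clause boundary.
Truth condition: for no (t,g) with cut(t,g) does stitched(t,g) hold.
Restrictor pairs — does the scope hold? (T1,G2):fails  (T1,G4):holds  (T1,G5):fails  (T1,G6):holds  (T2,G4):fails  (T2,G6):fails  (T2,G8):fails  (T3,G9):fails
Scope holds for 2 pair(s), so the sentence is false.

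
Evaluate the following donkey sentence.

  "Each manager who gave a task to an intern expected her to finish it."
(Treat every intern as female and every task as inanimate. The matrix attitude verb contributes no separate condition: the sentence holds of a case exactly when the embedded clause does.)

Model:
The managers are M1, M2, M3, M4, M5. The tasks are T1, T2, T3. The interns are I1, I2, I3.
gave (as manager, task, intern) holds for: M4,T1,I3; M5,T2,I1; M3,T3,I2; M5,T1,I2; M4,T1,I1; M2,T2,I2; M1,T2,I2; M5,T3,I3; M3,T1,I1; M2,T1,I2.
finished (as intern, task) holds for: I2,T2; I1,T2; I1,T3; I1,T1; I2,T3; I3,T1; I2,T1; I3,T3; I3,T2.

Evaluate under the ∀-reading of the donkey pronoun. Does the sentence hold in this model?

True

"her" takes "an intern" as antecedent and "it" takes "a task"; both are donkey pronouns co-varying with the restrictor.
Strong reading: for every (m,t,i) with gave(m,t,i), finished(i,t).
Restrictor triples: (M1,T2,I2)→finished(I2,T2) ✓  (M2,T1,I2)→finished(I2,T1) ✓  (M2,T2,I2)→finished(I2,T2) ✓  (M3,T1,I1)→finished(I1,T1) ✓  (M3,T3,I2)→finished(I2,T3) ✓  (M4,T1,I1)→finished(I1,T1) ✓  (M4,T1,I3)→finished(I3,T1) ✓  (M5,T1,I2)→finished(I2,T1) ✓  (M5,T2,I1)→finished(I1,T2) ✓  (M5,T3,I3)→finished(I3,T3) ✓
Every restrictor triple satisfies the scope.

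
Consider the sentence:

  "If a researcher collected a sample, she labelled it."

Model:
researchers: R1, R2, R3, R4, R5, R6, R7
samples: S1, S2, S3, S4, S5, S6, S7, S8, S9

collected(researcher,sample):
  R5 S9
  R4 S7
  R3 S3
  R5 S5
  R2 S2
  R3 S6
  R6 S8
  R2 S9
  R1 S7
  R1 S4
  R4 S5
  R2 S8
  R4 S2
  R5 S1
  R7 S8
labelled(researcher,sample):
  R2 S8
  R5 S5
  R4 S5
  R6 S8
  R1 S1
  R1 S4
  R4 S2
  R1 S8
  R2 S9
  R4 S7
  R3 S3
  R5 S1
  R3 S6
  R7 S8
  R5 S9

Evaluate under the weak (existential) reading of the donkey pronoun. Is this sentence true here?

True

"it" takes "a sample" as antecedent — a donkey pronoun bound across the clause boundary.
Weak reading: every researcher r with some collected-sample has at least one collected-sample s such that labelled(r,s).
Per researcher: R1:✓  R2:✓  R3:✓  R4:✓  R5:✓  R6:✓  R7:✓
Every researcher in the restrictor has a witness.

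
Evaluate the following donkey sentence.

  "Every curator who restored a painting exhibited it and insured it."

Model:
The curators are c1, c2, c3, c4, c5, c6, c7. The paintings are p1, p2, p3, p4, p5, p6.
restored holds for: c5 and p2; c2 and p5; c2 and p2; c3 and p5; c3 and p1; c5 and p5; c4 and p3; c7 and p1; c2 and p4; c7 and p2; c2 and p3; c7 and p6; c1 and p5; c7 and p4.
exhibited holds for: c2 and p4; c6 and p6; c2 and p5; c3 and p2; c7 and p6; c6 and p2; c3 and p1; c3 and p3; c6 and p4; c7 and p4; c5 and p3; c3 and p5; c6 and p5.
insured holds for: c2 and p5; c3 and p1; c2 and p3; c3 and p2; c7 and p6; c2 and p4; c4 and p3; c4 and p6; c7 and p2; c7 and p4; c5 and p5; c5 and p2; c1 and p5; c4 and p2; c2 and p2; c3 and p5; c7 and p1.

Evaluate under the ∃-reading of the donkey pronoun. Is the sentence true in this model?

False

"it" takes "a painting" as antecedent — a donkey pronoun bound across the clause boundary.
Weak reading: every curator c with some restored-painting has at least one restored-painting p such that exhibited(c,p) ∧ insured(c,p).
Per curator: c1:✗  c2:✓  c3:✓  c4:✗  c5:✗  c7:✓
c1 has no witness among its restored-paintings.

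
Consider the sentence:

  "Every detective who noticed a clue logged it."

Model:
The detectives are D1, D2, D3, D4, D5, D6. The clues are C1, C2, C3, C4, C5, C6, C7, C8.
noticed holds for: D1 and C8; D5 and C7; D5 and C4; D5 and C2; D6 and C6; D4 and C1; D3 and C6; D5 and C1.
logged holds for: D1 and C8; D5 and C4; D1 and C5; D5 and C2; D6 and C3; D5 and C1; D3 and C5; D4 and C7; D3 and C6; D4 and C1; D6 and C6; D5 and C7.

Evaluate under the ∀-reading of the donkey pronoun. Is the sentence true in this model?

True

"it" takes "a clue" as antecedent — a donkey pronoun bound across the clause boundary.
Strong reading: for every (d,c) with noticed(d,c), logged(d,c).
Restrictor pairs: (D1,C8) ✓  (D3,C6) ✓  (D4,C1) ✓  (D5,C1) ✓  (D5,C2) ✓  (D5,C4) ✓  (D5,C7) ✓  (D6,C6) ✓
Every restrictor pair satisfies the scope.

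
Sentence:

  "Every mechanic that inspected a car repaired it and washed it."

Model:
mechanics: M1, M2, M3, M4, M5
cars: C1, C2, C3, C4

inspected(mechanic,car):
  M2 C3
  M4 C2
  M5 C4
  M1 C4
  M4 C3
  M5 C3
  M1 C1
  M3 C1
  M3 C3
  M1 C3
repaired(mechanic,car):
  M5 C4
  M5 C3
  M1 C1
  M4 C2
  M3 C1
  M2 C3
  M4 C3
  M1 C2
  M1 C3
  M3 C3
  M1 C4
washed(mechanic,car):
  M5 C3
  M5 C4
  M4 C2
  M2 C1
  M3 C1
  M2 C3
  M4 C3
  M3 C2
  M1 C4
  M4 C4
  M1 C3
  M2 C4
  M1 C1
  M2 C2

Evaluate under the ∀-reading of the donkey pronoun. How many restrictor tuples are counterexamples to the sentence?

"it" takes "a car" as antecedent — a donkey pronoun bound across the clause boundary.
Strong reading: for every (m,c) with inspected(m,c), repaired(m,c) ∧ washed(m,c).
Restrictor pairs: (M1,C1) ✓  (M1,C3) ✓  (M1,C4) ✓  (M2,C3) ✓  (M3,C1) ✓  (M3,C3) ✗  (M4,C2) ✓  (M4,C3) ✓  (M5,C3) ✓  (M5,C4) ✓
Counterexamples (restrictor pairs failing the scope): 1.

1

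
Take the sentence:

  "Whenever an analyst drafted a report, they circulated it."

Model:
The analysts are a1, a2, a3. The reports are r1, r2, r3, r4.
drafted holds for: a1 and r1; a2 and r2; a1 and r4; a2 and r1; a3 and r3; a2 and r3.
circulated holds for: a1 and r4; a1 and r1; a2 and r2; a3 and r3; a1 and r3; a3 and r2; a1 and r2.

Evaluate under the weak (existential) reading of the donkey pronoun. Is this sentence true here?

True

"it" takes "a report" as antecedent — a donkey pronoun bound across the clause boundary.
Weak reading: every analyst a with some drafted-report has at least one drafted-report r such that circulated(a,r).
Per analyst: a1:✓  a2:✓  a3:✓
Every analyst in the restrictor has a witness.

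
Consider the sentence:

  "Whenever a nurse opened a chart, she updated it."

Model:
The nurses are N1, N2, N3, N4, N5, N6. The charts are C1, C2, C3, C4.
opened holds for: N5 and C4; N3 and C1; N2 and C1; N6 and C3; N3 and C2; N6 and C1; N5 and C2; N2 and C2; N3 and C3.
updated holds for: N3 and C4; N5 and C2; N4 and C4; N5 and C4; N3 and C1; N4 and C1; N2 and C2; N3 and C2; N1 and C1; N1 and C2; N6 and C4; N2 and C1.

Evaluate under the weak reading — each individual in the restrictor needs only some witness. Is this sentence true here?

"it" takes "a chart" as antecedent — a donkey pronoun bound across the clause boundary.
Weak reading: every nurse n with some opened-chart has at least one opened-chart c such that updated(n,c).
Per nurse: N2:✓  N3:✓  N5:✓  N6:✗
N6 has no witness among its opened-charts.

False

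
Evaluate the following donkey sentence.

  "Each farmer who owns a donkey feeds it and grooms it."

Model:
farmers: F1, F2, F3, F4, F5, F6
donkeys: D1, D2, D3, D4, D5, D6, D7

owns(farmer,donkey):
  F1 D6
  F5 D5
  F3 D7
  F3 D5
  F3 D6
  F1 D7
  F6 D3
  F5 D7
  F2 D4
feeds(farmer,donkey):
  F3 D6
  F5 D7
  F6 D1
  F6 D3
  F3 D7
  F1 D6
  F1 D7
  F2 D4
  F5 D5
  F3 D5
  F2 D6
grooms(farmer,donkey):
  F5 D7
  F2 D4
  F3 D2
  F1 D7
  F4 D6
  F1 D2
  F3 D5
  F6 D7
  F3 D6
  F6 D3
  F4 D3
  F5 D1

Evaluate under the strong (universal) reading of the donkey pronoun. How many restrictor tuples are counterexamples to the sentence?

"it" takes "a donkey" as antecedent — a donkey pronoun bound across the clause boundary.
Strong reading: for every (f,d) with owns(f,d), feeds(f,d) ∧ grooms(f,d).
Restrictor pairs: (F1,D6) ✗  (F1,D7) ✓  (F2,D4) ✓  (F3,D5) ✓  (F3,D6) ✓  (F3,D7) ✗  (F5,D5) ✗  (F5,D7) ✓  (F6,D3) ✓
Counterexamples (restrictor pairs failing the scope): 3.

3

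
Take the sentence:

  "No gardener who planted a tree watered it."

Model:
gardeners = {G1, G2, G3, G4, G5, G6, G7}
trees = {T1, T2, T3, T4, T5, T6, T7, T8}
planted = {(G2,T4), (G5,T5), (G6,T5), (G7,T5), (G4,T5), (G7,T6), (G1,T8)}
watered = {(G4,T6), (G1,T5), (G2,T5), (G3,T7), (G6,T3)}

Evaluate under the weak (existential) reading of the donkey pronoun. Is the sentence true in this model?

"it" takes "a tree" as antecedent — a donkey pronoun bound across the clause boundary.
Truth condition: for no (g,t) with planted(g,t) does watered(g,t) hold.
Restrictor pairs — does the scope hold? (G1,T8):fails  (G2,T4):fails  (G4,T5):fails  (G5,T5):fails  (G6,T5):fails  (G7,T5):fails  (G7,T6):fails
Scope holds for no restrictor pair, so the sentence is true.

True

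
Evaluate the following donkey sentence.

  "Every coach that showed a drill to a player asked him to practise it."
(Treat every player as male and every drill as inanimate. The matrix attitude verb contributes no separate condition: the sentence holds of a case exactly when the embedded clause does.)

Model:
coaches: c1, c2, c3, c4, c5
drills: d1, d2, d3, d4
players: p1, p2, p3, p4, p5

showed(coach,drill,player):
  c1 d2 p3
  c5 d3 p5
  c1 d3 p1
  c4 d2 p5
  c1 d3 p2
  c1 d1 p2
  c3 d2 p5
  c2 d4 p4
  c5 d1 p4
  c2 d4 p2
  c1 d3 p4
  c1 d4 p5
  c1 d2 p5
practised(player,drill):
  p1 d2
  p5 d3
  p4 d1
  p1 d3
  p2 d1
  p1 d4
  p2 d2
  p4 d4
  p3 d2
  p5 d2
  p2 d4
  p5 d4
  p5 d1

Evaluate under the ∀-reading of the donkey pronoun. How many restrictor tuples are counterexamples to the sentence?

2

"him" takes "a player" as antecedent and "it" takes "a drill"; both are donkey pronouns co-varying with the restrictor.
Strong reading: for every (c,d,p) with showed(c,d,p), practised(p,d).
Restrictor triples: (c1,d1,p2)→practised(p2,d1) ✓  (c1,d2,p3)→practised(p3,d2) ✓  (c1,d2,p5)→practised(p5,d2) ✓  (c1,d3,p1)→practised(p1,d3) ✓  (c1,d3,p2)→practised(p2,d3) ✗  (c1,d3,p4)→practised(p4,d3) ✗  (c1,d4,p5)→practised(p5,d4) ✓  (c2,d4,p2)→practised(p2,d4) ✓  (c2,d4,p4)→practised(p4,d4) ✓  (c3,d2,p5)→practised(p5,d2) ✓  (c4,d2,p5)→practised(p5,d2) ✓  (c5,d1,p4)→practised(p4,d1) ✓  (c5,d3,p5)→practised(p5,d3) ✓
Counterexamples (restrictor triples failing the scope): 2.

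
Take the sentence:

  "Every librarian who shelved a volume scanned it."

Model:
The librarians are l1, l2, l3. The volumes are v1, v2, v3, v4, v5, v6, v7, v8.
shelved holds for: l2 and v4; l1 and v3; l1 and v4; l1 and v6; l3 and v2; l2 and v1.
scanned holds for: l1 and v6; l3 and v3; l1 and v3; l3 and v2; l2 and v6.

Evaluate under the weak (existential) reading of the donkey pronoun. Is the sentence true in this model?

"it" takes "a volume" as antecedent — a donkey pronoun bound across the clause boundary.
Weak reading: every librarian l with some shelved-volume has at least one shelved-volume v such that scanned(l,v).
Per librarian: l1:✓  l2:✗  l3:✓
l2 has no witness among its shelved-volumes.

False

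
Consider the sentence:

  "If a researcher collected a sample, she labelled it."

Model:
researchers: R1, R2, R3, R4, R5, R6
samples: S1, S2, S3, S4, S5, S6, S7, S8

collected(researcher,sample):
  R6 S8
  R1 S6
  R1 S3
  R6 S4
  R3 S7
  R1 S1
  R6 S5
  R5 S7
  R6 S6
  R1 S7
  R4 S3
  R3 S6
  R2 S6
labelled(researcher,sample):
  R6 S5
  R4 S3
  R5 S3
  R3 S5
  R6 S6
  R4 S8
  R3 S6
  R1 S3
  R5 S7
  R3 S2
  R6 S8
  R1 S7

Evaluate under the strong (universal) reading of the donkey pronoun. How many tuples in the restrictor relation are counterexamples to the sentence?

5

"it" takes "a sample" as antecedent — a donkey pronoun bound across the clause boundary.
Strong reading: for every (r,s) with collected(r,s), labelled(r,s).
Restrictor pairs: (R1,S1) ✗  (R1,S3) ✓  (R1,S6) ✗  (R1,S7) ✓  (R2,S6) ✗  (R3,S6) ✓  (R3,S7) ✗  (R4,S3) ✓  (R5,S7) ✓  (R6,S4) ✗  (R6,S5) ✓  (R6,S6) ✓  (R6,S8) ✓
Counterexamples (restrictor pairs failing the scope): 5.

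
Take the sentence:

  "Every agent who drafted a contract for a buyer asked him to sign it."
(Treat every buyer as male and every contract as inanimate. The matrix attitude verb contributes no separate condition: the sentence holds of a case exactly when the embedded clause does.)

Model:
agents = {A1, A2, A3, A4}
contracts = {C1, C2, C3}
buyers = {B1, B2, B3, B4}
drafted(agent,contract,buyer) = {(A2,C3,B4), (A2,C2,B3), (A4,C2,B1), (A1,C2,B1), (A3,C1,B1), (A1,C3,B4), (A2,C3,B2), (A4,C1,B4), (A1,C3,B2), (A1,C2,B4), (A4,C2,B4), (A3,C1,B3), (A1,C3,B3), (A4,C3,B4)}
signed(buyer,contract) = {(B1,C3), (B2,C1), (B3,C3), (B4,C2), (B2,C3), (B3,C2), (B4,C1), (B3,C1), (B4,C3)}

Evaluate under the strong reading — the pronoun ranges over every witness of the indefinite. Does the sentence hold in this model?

"him" takes "a buyer" as antecedent and "it" takes "a contract"; both are donkey pronouns co-varying with the restrictor.
Strong reading: for every (a,c,b) with drafted(a,c,b), signed(b,c).
Restrictor triples: (A1,C2,B1)→signed(B1,C2) ✗  (A1,C2,B4)→signed(B4,C2) ✓  (A1,C3,B2)→signed(B2,C3) ✓  (A1,C3,B3)→signed(B3,C3) ✓  (A1,C3,B4)→signed(B4,C3) ✓  (A2,C2,B3)→signed(B3,C2) ✓  (A2,C3,B2)→signed(B2,C3) ✓  (A2,C3,B4)→signed(B4,C3) ✓  (A3,C1,B1)→signed(B1,C1) ✗  (A3,C1,B3)→signed(B3,C1) ✓  (A4,C1,B4)→signed(B4,C1) ✓  (A4,C2,B1)→signed(B1,C2) ✗  (A4,C2,B4)→signed(B4,C2) ✓  (A4,C3,B4)→signed(B4,C3) ✓
Counterexample: (A1,C2,B1) — signed(B1,C2) does not hold.

False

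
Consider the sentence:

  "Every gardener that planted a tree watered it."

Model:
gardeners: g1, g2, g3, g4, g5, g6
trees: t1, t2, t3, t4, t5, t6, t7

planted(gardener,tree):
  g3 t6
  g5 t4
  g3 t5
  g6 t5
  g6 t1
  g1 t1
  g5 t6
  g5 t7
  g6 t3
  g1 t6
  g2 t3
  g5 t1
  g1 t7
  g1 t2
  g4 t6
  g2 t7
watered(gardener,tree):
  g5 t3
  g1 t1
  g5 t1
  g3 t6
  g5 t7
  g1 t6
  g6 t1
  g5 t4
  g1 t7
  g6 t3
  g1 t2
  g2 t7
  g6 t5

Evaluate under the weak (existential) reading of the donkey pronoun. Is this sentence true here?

"it" takes "a tree" as antecedent — a donkey pronoun bound across the clause boundary.
Weak reading: every gardener g with some planted-tree has at least one planted-tree t such that watered(g,t).
Per gardener: g1:✓  g2:✓  g3:✓  g4:✗  g5:✓  g6:✓
g4 has no witness among its planted-trees.

False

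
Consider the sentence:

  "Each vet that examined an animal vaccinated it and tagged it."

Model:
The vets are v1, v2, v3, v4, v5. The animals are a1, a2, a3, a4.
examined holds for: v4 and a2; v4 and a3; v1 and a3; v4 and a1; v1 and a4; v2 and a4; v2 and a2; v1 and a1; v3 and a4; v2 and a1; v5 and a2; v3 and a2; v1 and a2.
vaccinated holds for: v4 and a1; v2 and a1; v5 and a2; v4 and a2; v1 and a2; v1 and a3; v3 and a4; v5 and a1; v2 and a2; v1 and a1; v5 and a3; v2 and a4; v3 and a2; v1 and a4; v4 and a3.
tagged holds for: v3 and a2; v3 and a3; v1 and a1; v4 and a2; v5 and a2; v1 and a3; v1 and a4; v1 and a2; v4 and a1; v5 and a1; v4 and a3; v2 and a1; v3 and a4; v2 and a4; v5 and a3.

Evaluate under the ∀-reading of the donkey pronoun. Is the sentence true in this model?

False

"it" takes "an animal" as antecedent — a donkey pronoun bound across the clause boundary.
Strong reading: for every (v,a) with examined(v,a), vaccinated(v,a) ∧ tagged(v,a).
Restrictor pairs: (v1,a1) ✓  (v1,a2) ✓  (v1,a3) ✓  (v1,a4) ✓  (v2,a1) ✓  (v2,a2) ✗  (v2,a4) ✓  (v3,a2) ✓  (v3,a4) ✓  (v4,a1) ✓  (v4,a2) ✓  (v4,a3) ✓  (v5,a2) ✓
Counterexample: (v2,a2) is in examined but fails the scope.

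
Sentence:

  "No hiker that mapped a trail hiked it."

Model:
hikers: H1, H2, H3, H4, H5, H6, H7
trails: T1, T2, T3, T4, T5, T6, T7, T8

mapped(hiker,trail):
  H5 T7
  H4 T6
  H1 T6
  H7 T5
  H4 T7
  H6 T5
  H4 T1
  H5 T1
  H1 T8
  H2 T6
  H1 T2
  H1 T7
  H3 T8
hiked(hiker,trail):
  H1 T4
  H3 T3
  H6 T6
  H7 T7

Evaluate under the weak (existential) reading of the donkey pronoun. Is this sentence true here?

True

"it" takes "a trail" as antecedent — a donkey pronoun bound across the clause boundary.
Truth condition: for no (h,t) with mapped(h,t) does hiked(h,t) hold.
Restrictor pairs — does the scope hold? (H1,T2):fails  (H1,T6):fails  (H1,T7):fails  (H1,T8):fails  (H2,T6):fails  (H3,T8):fails  (H4,T1):fails  (H4,T6):fails  (H4,T7):fails  (H5,T1):fails  (H5,T7):fails  (H6,T5):fails  (H7,T5):fails
Scope holds for no restrictor pair, so the sentence is true.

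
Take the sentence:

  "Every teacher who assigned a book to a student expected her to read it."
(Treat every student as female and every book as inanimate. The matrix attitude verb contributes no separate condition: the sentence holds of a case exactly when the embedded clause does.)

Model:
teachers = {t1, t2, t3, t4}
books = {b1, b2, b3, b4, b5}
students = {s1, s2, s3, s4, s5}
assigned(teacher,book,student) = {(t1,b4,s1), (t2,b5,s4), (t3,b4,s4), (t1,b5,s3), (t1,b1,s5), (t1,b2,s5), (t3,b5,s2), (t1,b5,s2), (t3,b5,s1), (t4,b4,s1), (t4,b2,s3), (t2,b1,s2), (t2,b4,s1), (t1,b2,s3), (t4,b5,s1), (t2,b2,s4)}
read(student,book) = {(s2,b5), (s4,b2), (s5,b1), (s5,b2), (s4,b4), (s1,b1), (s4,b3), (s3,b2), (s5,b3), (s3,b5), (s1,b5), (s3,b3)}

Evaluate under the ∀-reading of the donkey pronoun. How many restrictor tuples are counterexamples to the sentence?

5

"her" takes "a student" as antecedent and "it" takes "a book"; both are donkey pronouns co-varying with the restrictor.
Strong reading: for every (t,b,s) with assigned(t,b,s), read(s,b).
Restrictor triples: (t1,b1,s5)→read(s5,b1) ✓  (t1,b2,s3)→read(s3,b2) ✓  (t1,b2,s5)→read(s5,b2) ✓  (t1,b4,s1)→read(s1,b4) ✗  (t1,b5,s2)→read(s2,b5) ✓  (t1,b5,s3)→read(s3,b5) ✓  (t2,b1,s2)→read(s2,b1) ✗  (t2,b2,s4)→read(s4,b2) ✓  (t2,b4,s1)→read(s1,b4) ✗  (t2,b5,s4)→read(s4,b5) ✗  (t3,b4,s4)→read(s4,b4) ✓  (t3,b5,s1)→read(s1,b5) ✓  (t3,b5,s2)→read(s2,b5) ✓  (t4,b2,s3)→read(s3,b2) ✓  (t4,b4,s1)→read(s1,b4) ✗  (t4,b5,s1)→read(s1,b5) ✓
Counterexamples (restrictor triples failing the scope): 5.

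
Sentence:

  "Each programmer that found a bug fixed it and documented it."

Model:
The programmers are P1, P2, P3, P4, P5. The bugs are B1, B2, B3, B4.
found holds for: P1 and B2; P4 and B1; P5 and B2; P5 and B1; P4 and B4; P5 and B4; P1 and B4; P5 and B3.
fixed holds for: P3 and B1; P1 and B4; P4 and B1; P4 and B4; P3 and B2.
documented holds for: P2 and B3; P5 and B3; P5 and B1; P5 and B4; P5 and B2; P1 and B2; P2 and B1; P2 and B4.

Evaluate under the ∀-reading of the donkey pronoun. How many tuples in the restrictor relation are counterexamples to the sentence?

"it" takes "a bug" as antecedent — a donkey pronoun bound across the clause boundary.
Strong reading: for every (p,b) with found(p,b), fixed(p,b) ∧ documented(p,b).
Restrictor pairs: (P1,B2) ✗  (P1,B4) ✗  (P4,B1) ✗  (P4,B4) ✗  (P5,B1) ✗  (P5,B2) ✗  (P5,B3) ✗  (P5,B4) ✗
Counterexamples (restrictor pairs failing the scope): 8.

8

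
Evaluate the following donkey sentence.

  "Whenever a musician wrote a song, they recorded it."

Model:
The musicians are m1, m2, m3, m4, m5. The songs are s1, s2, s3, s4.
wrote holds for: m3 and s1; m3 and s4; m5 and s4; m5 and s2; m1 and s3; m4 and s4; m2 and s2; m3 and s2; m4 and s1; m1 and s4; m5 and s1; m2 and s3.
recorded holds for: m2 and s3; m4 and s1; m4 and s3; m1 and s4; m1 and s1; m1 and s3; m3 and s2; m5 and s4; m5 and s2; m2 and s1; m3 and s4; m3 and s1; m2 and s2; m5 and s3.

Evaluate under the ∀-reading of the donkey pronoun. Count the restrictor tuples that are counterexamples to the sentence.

2

"it" takes "a song" as antecedent — a donkey pronoun bound across the clause boundary.
Strong reading: for every (m,s) with wrote(m,s), recorded(m,s).
Restrictor pairs: (m1,s3) ✓  (m1,s4) ✓  (m2,s2) ✓  (m2,s3) ✓  (m3,s1) ✓  (m3,s2) ✓  (m3,s4) ✓  (m4,s1) ✓  (m4,s4) ✗  (m5,s1) ✗  (m5,s2) ✓  (m5,s4) ✓
Counterexamples (restrictor pairs failing the scope): 2.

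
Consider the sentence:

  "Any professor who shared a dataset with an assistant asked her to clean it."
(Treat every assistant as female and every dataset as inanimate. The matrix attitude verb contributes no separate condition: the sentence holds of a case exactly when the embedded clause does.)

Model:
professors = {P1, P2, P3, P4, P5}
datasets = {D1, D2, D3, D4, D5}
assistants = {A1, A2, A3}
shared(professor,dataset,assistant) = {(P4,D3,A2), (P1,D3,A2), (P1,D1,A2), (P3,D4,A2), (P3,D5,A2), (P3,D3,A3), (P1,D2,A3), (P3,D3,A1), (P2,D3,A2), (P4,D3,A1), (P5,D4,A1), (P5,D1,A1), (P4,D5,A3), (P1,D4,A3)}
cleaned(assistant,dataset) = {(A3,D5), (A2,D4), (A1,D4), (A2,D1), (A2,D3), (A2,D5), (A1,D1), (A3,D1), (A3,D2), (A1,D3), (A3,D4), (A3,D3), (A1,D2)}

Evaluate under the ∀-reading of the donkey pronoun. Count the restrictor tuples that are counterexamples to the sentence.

0

"her" takes "an assistant" as antecedent and "it" takes "a dataset"; both are donkey pronouns co-varying with the restrictor.
Strong reading: for every (p,d,a) with shared(p,d,a), cleaned(a,d).
Restrictor triples: (P1,D1,A2)→cleaned(A2,D1) ✓  (P1,D2,A3)→cleaned(A3,D2) ✓  (P1,D3,A2)→cleaned(A2,D3) ✓  (P1,D4,A3)→cleaned(A3,D4) ✓  (P2,D3,A2)→cleaned(A2,D3) ✓  (P3,D3,A1)→cleaned(A1,D3) ✓  (P3,D3,A3)→cleaned(A3,D3) ✓  (P3,D4,A2)→cleaned(A2,D4) ✓  (P3,D5,A2)→cleaned(A2,D5) ✓  (P4,D3,A1)→cleaned(A1,D3) ✓  (P4,D3,A2)→cleaned(A2,D3) ✓  (P4,D5,A3)→cleaned(A3,D5) ✓  (P5,D1,A1)→cleaned(A1,D1) ✓  (P5,D4,A1)→cleaned(A1,D4) ✓
Counterexamples (restrictor triples failing the scope): 0.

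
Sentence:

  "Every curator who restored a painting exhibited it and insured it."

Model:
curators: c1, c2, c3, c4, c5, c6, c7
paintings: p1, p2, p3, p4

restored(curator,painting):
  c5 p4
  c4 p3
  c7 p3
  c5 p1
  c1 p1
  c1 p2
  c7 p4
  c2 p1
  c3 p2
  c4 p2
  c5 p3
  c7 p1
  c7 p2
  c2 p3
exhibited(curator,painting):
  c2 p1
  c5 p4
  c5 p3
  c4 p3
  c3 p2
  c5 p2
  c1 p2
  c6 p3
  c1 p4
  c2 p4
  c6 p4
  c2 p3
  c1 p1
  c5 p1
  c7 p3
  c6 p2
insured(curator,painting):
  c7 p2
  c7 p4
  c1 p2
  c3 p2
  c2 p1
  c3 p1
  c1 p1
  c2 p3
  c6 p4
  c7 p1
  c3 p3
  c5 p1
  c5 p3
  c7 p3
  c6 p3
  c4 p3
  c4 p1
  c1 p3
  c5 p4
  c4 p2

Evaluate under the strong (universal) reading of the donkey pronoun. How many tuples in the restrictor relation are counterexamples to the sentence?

"it" takes "a painting" as antecedent — a donkey pronoun bound across the clause boundary.
Strong reading: for every (c,p) with restored(c,p), exhibited(c,p) ∧ insured(c,p).
Restrictor pairs: (c1,p1) ✓  (c1,p2) ✓  (c2,p1) ✓  (c2,p3) ✓  (c3,p2) ✓  (c4,p2) ✗  (c4,p3) ✓  (c5,p1) ✓  (c5,p3) ✓  (c5,p4) ✓  (c7,p1) ✗  (c7,p2) ✗  (c7,p3) ✓  (c7,p4) ✗
Counterexamples (restrictor pairs failing the scope): 4.

4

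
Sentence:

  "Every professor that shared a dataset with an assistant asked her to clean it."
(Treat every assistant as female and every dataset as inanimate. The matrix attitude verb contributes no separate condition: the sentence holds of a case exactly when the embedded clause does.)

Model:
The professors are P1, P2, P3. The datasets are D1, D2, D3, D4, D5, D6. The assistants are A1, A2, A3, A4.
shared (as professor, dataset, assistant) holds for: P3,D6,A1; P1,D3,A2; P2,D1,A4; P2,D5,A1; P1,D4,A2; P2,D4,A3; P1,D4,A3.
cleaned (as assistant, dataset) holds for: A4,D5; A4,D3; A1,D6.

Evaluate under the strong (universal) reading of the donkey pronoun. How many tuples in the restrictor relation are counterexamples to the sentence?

6

"her" takes "an assistant" as antecedent and "it" takes "a dataset"; both are donkey pronouns co-varying with the restrictor.
Strong reading: for every (p,d,a) with shared(p,d,a), cleaned(a,d).
Restrictor triples: (P1,D3,A2)→cleaned(A2,D3) ✗  (P1,D4,A2)→cleaned(A2,D4) ✗  (P1,D4,A3)→cleaned(A3,D4) ✗  (P2,D1,A4)→cleaned(A4,D1) ✗  (P2,D4,A3)→cleaned(A3,D4) ✗  (P2,D5,A1)→cleaned(A1,D5) ✗  (P3,D6,A1)→cleaned(A1,D6) ✓
Counterexamples (restrictor triples failing the scope): 6.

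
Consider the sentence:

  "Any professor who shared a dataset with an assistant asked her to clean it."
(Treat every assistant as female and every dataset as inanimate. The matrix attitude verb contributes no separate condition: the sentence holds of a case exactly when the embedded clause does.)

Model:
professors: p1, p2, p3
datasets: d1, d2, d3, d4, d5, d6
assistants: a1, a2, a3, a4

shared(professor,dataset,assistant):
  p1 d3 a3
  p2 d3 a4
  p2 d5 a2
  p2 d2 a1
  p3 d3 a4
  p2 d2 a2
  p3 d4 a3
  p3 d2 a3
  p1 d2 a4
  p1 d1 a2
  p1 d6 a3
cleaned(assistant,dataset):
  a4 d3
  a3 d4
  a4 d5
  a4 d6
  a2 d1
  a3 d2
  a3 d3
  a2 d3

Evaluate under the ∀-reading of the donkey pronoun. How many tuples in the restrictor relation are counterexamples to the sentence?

"her" takes "an assistant" as antecedent and "it" takes "a dataset"; both are donkey pronouns co-varying with the restrictor.
Strong reading: for every (p,d,a) with shared(p,d,a), cleaned(a,d).
Restrictor triples: (p1,d1,a2)→cleaned(a2,d1) ✓  (p1,d2,a4)→cleaned(a4,d2) ✗  (p1,d3,a3)→cleaned(a3,d3) ✓  (p1,d6,a3)→cleaned(a3,d6) ✗  (p2,d2,a1)→cleaned(a1,d2) ✗  (p2,d2,a2)→cleaned(a2,d2) ✗  (p2,d3,a4)→cleaned(a4,d3) ✓  (p2,d5,a2)→cleaned(a2,d5) ✗  (p3,d2,a3)→cleaned(a3,d2) ✓  (p3,d3,a4)→cleaned(a4,d3) ✓  (p3,d4,a3)→cleaned(a3,d4) ✓
Counterexamples (restrictor triples failing the scope): 5.

5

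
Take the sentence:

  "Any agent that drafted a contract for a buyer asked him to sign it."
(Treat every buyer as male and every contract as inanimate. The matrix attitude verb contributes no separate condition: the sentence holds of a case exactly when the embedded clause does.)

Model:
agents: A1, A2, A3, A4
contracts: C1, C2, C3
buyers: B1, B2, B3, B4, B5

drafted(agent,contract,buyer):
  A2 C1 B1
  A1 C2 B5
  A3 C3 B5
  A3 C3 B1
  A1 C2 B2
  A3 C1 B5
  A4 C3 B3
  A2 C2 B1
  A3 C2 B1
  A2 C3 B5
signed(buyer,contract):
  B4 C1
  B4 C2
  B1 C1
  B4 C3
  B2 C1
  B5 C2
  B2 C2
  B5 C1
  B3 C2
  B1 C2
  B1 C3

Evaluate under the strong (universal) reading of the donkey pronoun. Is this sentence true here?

"him" takes "a buyer" as antecedent and "it" takes "a contract"; both are donkey pronouns co-varying with the restrictor.
Strong reading: for every (a,c,b) with drafted(a,c,b), signed(b,c).
Restrictor triples: (A1,C2,B2)→signed(B2,C2) ✓  (A1,C2,B5)→signed(B5,C2) ✓  (A2,C1,B1)→signed(B1,C1) ✓  (A2,C2,B1)→signed(B1,C2) ✓  (A2,C3,B5)→signed(B5,C3) ✗  (A3,C1,B5)→signed(B5,C1) ✓  (A3,C2,B1)→signed(B1,C2) ✓  (A3,C3,B1)→signed(B1,C3) ✓  (A3,C3,B5)→signed(B5,C3) ✗  (A4,C3,B3)→signed(B3,C3) ✗
Counterexample: (A2,C3,B5) — signed(B5,C3) does not hold.

False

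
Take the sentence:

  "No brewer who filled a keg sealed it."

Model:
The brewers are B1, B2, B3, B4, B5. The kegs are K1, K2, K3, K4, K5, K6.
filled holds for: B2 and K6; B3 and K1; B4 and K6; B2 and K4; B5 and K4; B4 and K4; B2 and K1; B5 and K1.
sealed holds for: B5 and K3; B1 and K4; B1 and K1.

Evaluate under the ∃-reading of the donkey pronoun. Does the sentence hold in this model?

"it" takes "a keg" as antecedent — a donkey pronoun bound across the clause boundary.
Truth condition: for no (b,k) with filled(b,k) does sealed(b,k) hold.
Restrictor pairs — does the scope hold? (B2,K1):fails  (B2,K4):fails  (B2,K6):fails  (B3,K1):fails  (B4,K4):fails  (B4,K6):fails  (B5,K1):fails  (B5,K4):fails
Scope holds for no restrictor pair, so the sentence is true.

True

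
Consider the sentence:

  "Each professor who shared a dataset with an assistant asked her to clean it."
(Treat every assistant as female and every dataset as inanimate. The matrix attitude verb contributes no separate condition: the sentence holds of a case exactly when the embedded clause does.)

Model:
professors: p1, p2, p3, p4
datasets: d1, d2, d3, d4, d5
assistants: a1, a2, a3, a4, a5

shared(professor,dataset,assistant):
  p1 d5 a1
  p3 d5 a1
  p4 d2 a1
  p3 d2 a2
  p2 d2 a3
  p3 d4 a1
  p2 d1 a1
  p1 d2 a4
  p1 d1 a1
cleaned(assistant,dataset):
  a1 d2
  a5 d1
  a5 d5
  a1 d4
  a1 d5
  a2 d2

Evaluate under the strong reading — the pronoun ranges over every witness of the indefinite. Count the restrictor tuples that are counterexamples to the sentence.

4

"her" takes "an assistant" as antecedent and "it" takes "a dataset"; both are donkey pronouns co-varying with the restrictor.
Strong reading: for every (p,d,a) with shared(p,d,a), cleaned(a,d).
Restrictor triples: (p1,d1,a1)→cleaned(a1,d1) ✗  (p1,d2,a4)→cleaned(a4,d2) ✗  (p1,d5,a1)→cleaned(a1,d5) ✓  (p2,d1,a1)→cleaned(a1,d1) ✗  (p2,d2,a3)→cleaned(a3,d2) ✗  (p3,d2,a2)→cleaned(a2,d2) ✓  (p3,d4,a1)→cleaned(a1,d4) ✓  (p3,d5,a1)→cleaned(a1,d5) ✓  (p4,d2,a1)→cleaned(a1,d2) ✓
Counterexamples (restrictor triples failing the scope): 4.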